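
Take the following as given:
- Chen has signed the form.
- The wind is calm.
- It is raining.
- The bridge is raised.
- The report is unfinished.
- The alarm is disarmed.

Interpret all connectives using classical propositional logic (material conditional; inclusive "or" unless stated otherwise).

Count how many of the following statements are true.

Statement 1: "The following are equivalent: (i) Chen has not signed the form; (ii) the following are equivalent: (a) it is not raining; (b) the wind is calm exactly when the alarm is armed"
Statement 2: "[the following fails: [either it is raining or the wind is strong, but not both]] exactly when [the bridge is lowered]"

Let P = "Chen has signed the form" (T), R = "it is raining" (T), Q = "the wind is strong" (F), V = "the alarm is armed" (F), S = "the bridge is raised" (T).

Statement 1: In symbols: ~P <-> (~R <-> (~Q <-> V))

~P = ~T = F
~R = ~T = F
~Q = ~F = T
~Q <-> V = T <-> F = F
~R <-> (~Q <-> V) = F <-> F = T
~P <-> (~R <-> (~Q <-> V)) = F <-> T = F
Hence Statement 1 is false.

Statement 2: In symbols: ~(R xor Q) <-> ~S

R xor Q = T xor F = T
~(R xor Q) = ~T = F
~S = ~T = F
~(R xor Q) <-> ~S = F <-> F = T
So Statement 2 is true.

True statements: 1 (Statement 2).

1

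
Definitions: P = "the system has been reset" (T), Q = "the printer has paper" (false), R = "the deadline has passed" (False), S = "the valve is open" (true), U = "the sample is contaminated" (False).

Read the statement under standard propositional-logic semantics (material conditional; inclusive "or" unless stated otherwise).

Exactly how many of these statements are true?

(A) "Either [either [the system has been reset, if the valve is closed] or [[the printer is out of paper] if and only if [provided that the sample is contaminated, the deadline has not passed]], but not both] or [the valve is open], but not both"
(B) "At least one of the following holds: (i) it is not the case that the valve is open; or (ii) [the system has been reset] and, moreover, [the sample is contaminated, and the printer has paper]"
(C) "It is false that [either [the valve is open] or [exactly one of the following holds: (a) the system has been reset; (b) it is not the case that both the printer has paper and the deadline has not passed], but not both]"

(A): Parsed as ((~S -> P) xor (~Q <-> (U -> ~R))) xor S

~S = ~T = F
~S -> P = F -> T = T
~Q = ~F = T
~R = ~F = T
U -> ~R = F -> T = T
~Q <-> (U -> ~R) = T <-> T = T
(~S -> P) xor (~Q <-> (U -> ~R)) = T xor T = F
((~S -> P) xor (~Q <-> (U -> ~R))) xor S = F xor T = T
Hence (A) is true.

(B): In symbols: ~S | (P & (U & Q))

~S = ~T = F
U & Q = F & F = F
P & (U & Q) = T & F = F
~S | (P & (U & Q)) = F | F = F
So (B) is false.

(C): Parsed as ~(S xor (P xor (Q nand ~R)))

~R = ~F = T
Q nand ~R = F nand T = T
P xor (Q nand ~R) = T xor T = F
S xor (P xor (Q nand ~R)) = T xor F = T
~(S xor (P xor (Q nand ~R))) = ~T = F
Thus (C) is false.

True statements: 1.

1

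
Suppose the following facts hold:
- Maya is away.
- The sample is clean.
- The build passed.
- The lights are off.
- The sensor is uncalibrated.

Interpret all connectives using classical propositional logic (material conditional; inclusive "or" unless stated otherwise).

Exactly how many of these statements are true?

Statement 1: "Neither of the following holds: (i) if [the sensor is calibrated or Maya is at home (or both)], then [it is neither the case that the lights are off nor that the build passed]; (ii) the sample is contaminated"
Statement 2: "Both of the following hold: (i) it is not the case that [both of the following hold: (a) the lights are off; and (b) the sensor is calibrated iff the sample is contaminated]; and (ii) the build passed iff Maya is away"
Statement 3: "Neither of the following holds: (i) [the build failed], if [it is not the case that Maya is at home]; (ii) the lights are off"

0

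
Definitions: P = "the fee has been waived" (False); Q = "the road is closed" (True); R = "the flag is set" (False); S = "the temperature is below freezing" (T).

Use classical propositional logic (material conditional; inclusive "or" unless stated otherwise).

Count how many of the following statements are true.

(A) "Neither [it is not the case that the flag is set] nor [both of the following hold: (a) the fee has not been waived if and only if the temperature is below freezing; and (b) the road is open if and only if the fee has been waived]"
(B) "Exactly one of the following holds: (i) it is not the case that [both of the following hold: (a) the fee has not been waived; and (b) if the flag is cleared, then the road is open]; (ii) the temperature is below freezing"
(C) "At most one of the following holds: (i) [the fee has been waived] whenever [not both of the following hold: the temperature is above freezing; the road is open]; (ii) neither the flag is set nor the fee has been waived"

1

(A): This is ~R nor ((~P <-> S) & (~Q <-> P)).

~R = ~F = T
~P = ~F = T
~P <-> S = T <-> T = T
~Q = ~T = F
~Q <-> P = F <-> F = T
(~P <-> S) & (~Q <-> P) = T & T = T
~R nor ((~P <-> S) & (~Q <-> P)) = T nor T = F
So (A) is false.

(B): Formalization: ~(~P & (~R -> ~Q)) xor S

~P = ~F = T
~R = ~F = T
~Q = ~T = F
~R -> ~Q = T -> F = F
~P & (~R -> ~Q) = T & F = F
~(~P & (~R -> ~Q)) = ~F = T
~(~P & (~R -> ~Q)) xor S = T xor T = F
Thus (B) is false.

(C): Parsed as ((~S nand ~Q) -> P) nand (R nor P)

~S = ~T = F
~Q = ~T = F
~S nand ~Q = F nand F = T
(~S nand ~Q) -> P = T -> F = F
R nor P = F nor F = T
((~S nand ~Q) -> P) nand (R nor P) = F nand T = T
Hence (C) is true.

True statements: 1 ((C)).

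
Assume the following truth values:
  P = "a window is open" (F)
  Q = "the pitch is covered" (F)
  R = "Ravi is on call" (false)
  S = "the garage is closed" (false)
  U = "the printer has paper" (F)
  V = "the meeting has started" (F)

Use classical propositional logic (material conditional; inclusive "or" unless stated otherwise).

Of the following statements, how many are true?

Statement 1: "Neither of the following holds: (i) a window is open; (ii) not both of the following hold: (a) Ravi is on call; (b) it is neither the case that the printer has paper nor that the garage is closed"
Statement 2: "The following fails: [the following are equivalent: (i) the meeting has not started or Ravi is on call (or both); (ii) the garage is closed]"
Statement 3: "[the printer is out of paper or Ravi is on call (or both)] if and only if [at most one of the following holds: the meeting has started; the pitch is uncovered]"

Statement 1: Formalization: P ↓ (R ↑ (U ↓ S))

U ↓ S = F ↓ F = T
R ↑ (U ↓ S) = F ↑ T = T
P ↓ (R ↑ (U ↓ S)) = F ↓ T = F
So Statement 1 is false.

Statement 2: Formalization: ¬((¬V ∨ R) ↔ S)

¬V = ¬F = T
¬V ∨ R = T ∨ F = T
(¬V ∨ R) ↔ S = T ↔ F = F
¬((¬V ∨ R) ↔ S) = ¬F = T
Thus Statement 2 is true.

Statement 3: In symbols: (¬U ∨ R) ↔ (V ↑ ¬Q)

¬U = ¬F = T
¬U ∨ R = T ∨ F = T
¬Q = ¬F = T
V ↑ ¬Q = F ↑ T = T
(¬U ∨ R) ↔ (V ↑ ¬Q) = T ↔ T = T
Hence Statement 3 is true.

2 of the 3 statements are true (Statement 2, Statement 3).

2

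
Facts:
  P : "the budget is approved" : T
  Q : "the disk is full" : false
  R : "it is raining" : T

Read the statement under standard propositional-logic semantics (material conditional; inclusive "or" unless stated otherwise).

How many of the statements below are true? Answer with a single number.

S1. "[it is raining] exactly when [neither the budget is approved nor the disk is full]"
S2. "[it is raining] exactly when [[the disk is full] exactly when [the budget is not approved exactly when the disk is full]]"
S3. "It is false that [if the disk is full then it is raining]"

0

S1: Parsed as R iff (P nor Q)

P nor Q = True nor False = False
R iff (P nor Q) = True iff False = False
Hence S1 is false.

S2: In symbols: R iff (Q iff (not P iff Q))

not P = not True = False
not P iff Q = False iff False = True
Q iff (not P iff Q) = False iff True = False
R iff (Q iff (not P iff Q)) = True iff False = False
Thus S2 is false.

S3: This is not (Q -> R).

Q -> R = False -> True = True
not (Q -> R) = not True = False
Thus S3 is false.

Count: 0.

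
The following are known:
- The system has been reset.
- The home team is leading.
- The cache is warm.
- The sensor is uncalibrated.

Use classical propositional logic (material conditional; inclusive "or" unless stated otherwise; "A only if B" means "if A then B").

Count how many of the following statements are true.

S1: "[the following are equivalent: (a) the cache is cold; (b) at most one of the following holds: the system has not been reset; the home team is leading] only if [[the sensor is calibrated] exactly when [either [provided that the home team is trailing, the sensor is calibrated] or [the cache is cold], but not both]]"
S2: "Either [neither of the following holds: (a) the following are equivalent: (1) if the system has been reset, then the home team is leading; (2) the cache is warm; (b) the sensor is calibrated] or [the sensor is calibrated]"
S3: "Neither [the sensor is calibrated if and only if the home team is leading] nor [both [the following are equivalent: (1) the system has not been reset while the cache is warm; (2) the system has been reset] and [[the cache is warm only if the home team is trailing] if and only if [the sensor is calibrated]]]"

2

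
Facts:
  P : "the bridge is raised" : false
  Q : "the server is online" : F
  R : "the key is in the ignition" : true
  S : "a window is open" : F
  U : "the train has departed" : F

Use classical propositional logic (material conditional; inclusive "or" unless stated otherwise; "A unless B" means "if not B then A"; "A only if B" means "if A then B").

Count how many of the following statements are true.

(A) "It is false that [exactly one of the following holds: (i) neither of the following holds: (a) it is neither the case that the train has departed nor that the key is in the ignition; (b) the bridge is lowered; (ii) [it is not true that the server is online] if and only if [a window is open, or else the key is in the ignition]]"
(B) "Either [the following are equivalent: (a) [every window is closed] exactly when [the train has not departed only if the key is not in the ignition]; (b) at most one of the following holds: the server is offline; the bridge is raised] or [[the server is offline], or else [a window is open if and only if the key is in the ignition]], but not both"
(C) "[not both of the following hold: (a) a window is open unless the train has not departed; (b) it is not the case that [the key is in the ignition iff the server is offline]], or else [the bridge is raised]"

(A): Parsed as not (((U nor R) nor not P) xor (not Q iff (S or R)))

U nor R = False nor True = False
not P = not False = True
(U nor R) nor not P = False nor True = False
not Q = not False = True
S or R = False or True = True
not Q iff (S or R) = True iff True = True
((U nor R) nor not P) xor (not Q iff (S or R)) = False xor True = True
not (((U nor R) nor not P) xor (not Q iff (S or R))) = not True = False
Thus (A) is false.

(B): Formalization: ((not S iff (not U -> not R)) iff (not Q nand P)) xor (not Q or (S iff R))

not S = not False = True
not U = not False = True
not R = not True = False
not U -> not R = True -> False = False
not S iff (not U -> not R) = True iff False = False
not Q = not False = True
not Q nand P = True nand False = True
(not S iff (not U -> not R)) iff (not Q nand P) = False iff True = False
not Q = not False = True
S iff R = False iff True = False
not Q or (S iff R) = True or False = True
((not S iff (not U -> not R)) iff (not Q nand P)) xor (not Q or (S iff R)) = False xor True = True
Hence (B) is true.

(C): Formalization: ((S or not U) nand not (R iff not Q)) or P

not U = not False = True
S or not U = False or True = True
not Q = not False = True
R iff not Q = True iff True = True
not (R iff not Q) = not True = False
(S or not U) nand not (R iff not Q) = True nand False = True
((S or not U) nand not (R iff not Q)) or P = True or False = True
So (C) is true.

True statements: 2 ((B), (C)).

2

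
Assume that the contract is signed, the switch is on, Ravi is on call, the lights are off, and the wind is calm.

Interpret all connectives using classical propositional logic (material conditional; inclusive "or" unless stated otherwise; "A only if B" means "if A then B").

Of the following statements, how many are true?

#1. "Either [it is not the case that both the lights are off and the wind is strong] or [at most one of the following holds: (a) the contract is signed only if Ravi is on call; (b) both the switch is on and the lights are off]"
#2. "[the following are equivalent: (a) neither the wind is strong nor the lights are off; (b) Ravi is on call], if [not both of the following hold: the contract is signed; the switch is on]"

Let H = "the lights are on" (F), Q = "the wind is strong" (F), K = "the contract is signed" (T), P = "Ravi is on call" (T), D = "the switch is on" (T).

#1: Formalization: (¬H ↑ Q) ∨ ((K → P) ↑ (D ∧ ¬H))

¬H = ¬F = T
¬H ↑ Q = T ↑ F = T
K → P = T → T = T
¬H = ¬F = T
D ∧ ¬H = T ∧ T = T
(K → P) ↑ (D ∧ ¬H) = T ↑ T = F
(¬H ↑ Q) ∨ ((K → P) ↑ (D ∧ ¬H)) = T ∨ F = T
Thus #1 is true.

#2: In symbols: (K ↑ D) → ((Q ↓ ¬H) ↔ P)

K ↑ D = T ↑ T = F
¬H = ¬F = T
Q ↓ ¬H = F ↓ T = F
(Q ↓ ¬H) ↔ P = F ↔ T = F
(K ↑ D) → ((Q ↓ ¬H) ↔ P) = F → F = T
Thus #2 is true.

True statements: 2 (#1, #2).

2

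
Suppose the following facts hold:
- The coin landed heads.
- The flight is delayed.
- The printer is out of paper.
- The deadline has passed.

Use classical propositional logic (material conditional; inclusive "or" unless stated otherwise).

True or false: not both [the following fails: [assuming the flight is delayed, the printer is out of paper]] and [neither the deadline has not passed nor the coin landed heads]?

Let Q = "the flight is delayed" (T), R = "the printer has paper" (F), S = "the deadline has passed" (T), P = "the coin landed heads" (T).
Parsed as ¬(Q → ¬R) ↑ (¬S ↓ P)

¬R = ¬F = T
Q → ¬R = T → T = T
¬(Q → ¬R) = ¬T = F
¬S = ¬T = F
¬S ↓ P = F ↓ T = F
¬(Q → ¬R) ↑ (¬S ↓ P) = F ↑ F = T

true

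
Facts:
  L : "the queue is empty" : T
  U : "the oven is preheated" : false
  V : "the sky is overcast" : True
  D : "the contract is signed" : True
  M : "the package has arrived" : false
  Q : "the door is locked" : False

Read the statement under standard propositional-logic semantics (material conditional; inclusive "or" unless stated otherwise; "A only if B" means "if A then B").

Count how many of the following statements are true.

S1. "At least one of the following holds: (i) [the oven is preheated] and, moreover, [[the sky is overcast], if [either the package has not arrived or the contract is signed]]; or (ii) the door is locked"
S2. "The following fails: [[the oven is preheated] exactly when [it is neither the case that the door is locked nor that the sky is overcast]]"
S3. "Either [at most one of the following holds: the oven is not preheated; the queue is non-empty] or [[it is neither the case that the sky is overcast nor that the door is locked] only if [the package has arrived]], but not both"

0

S1: In symbols: (U & ((~M | D) -> V)) | Q

~M = ~F = T
~M | D = T | T = T
(~M | D) -> V = T -> T = T
U & ((~M | D) -> V) = F & T = F
(U & ((~M | D) -> V)) | Q = F | F = F
Hence S1 is false.

S2: Parsed as ~(U <-> (Q nor V))

Q nor V = F nor T = F
U <-> (Q nor V) = F <-> F = T
~(U <-> (Q nor V)) = ~T = F
Thus S2 is false.

S3: In symbols: (~U nand ~L) xor ((V nor Q) -> M)

~U = ~F = T
~L = ~T = F
~U nand ~L = T nand F = T
V nor Q = T nor F = F
(V nor Q) -> M = F -> F = T
(~U nand ~L) xor ((V nor Q) -> M) = T xor T = F
Thus S3 is false.

0 of the 3 statements are true (none).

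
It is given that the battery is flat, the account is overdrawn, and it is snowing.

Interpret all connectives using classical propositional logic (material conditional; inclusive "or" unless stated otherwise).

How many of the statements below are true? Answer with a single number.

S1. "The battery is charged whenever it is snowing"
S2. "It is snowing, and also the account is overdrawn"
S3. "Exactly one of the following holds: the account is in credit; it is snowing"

Let R = "it is snowing" (True), P = "the battery is charged" (False), Q = "the account is overdrawn" (True).

S1: This is R -> P.

R -> P = True -> False = False
So S1 is false.

S2: Parsed as R and Q

R and Q = True and True = True
So S2 is true.

S3: This is not Q xor R.

not Q = not True = False
not Q xor R = False xor True = True
Thus S3 is true.

Count: 2.

2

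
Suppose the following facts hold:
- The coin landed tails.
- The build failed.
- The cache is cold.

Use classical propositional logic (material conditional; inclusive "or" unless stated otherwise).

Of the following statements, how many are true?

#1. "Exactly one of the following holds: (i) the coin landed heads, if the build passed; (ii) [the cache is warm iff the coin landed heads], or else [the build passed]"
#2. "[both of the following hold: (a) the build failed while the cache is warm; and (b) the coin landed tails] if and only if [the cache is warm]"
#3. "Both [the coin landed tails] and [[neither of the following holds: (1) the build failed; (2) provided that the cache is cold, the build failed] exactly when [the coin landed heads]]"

Let Q = "the build passed" (False), P = "the coin landed heads" (False), R = "the cache is warm" (False).

#1: Formalization: (Q -> P) xor ((R iff P) or Q)

Q -> P = False -> False = True
R iff P = False iff False = True
(R iff P) or Q = True or False = True
(Q -> P) xor ((R iff P) or Q) = True xor True = False
Hence #1 is false.

#2: This is ((not Q and R) and not P) iff R.

not Q = not False = True
not Q and R = True and False = False
not P = not False = True
(not Q and R) and not P = False and True = False
((not Q and R) and not P) iff R = False iff False = True
So #2 is true.

#3: This is not P and ((not Q nor (not R -> not Q)) iff P).

not P = not False = True
not Q = not False = True
not R = not False = True
not Q = not False = True
not R -> not Q = True -> True = True
not Q nor (not R -> not Q) = True nor True = False
(not Q nor (not R -> not Q)) iff P = False iff False = True
not P and ((not Q nor (not R -> not Q)) iff P) = True and True = True
Hence #3 is true.

True statements: 2.

2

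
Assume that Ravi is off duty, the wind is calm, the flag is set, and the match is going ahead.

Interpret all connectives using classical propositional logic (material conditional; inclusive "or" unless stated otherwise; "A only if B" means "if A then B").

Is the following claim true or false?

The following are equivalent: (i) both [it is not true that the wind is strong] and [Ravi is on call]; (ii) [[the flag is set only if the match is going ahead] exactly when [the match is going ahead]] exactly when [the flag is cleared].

The statement is true.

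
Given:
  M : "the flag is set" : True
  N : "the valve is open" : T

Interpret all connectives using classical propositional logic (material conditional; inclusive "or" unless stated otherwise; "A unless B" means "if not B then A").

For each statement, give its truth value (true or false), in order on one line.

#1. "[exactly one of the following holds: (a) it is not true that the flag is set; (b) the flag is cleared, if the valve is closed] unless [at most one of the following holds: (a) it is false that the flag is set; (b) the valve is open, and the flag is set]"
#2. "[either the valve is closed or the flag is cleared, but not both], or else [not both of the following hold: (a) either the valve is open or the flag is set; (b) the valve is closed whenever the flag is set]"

#1 T / #2 T

#1: This is (¬M ⊕ (¬N → ¬M)) ∨ (¬M ↑ (N ∧ M)).

¬M = ¬T = F
¬N = ¬T = F
¬M = ¬T = F
¬N → ¬M = F → F = T
¬M ⊕ (¬N → ¬M) = F ⊕ T = T
¬M = ¬T = F
N ∧ M = T ∧ T = T
¬M ↑ (N ∧ M) = F ↑ T = T
(¬M ⊕ (¬N → ¬M)) ∨ (¬M ↑ (N ∧ M)) = T ∨ T = T
Hence #1 is true.

#2: This is (¬N ⊕ ¬M) ∨ ((N ∨ M) ↑ (M → ¬N)).

¬N = ¬T = F
¬M = ¬T = F
¬N ⊕ ¬M = F ⊕ F = F
N ∨ M = T ∨ T = T
¬N = ¬T = F
M → ¬N = T → F = F
(N ∨ M) ↑ (M → ¬N) = T ↑ F = T
(¬N ⊕ ¬M) ∨ ((N ∨ M) ↑ (M → ¬N)) = F ∨ T = T
Hence #2 is true.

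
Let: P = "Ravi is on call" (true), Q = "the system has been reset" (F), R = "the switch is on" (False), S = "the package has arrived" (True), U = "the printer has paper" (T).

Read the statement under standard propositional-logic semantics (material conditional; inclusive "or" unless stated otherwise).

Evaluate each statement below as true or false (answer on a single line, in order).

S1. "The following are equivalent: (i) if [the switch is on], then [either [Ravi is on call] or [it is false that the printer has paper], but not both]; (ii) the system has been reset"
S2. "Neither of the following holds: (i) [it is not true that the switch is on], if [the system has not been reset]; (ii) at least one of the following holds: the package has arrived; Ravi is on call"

S1: Parsed as (R -> (P xor not U)) iff Q

not U = not True = False
P xor not U = True xor False = True
R -> (P xor not U) = False -> True = True
(R -> (P xor not U)) iff Q = True iff False = False
Hence S1 is false.

S2: In symbols: (not Q -> not R) nor (S or P)

not Q = not False = True
not R = not False = True
not Q -> not R = True -> True = True
S or P = True or True = True
(not Q -> not R) nor (S or P) = True nor True = False
Hence S2 is false.

S1 False / S2 False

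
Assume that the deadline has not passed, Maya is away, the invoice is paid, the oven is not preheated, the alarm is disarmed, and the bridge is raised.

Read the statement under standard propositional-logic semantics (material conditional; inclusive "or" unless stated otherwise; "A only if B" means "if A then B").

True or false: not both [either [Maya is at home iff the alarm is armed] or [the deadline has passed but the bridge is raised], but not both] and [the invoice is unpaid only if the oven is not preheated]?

False

Let Q = "Maya is at home" (False), U = "the alarm is armed" (False), P = "the deadline has passed" (False), V = "the bridge is raised" (True), R = "the invoice is paid" (True), S = "the oven is preheated" (False).
In symbols: ((Q iff U) xor (P and V)) nand (not R -> not S)

Q iff U = False iff False = True
P and V = False and True = False
(Q iff U) xor (P and V) = True xor False = True
not R = not True = False
not S = not False = True
not R -> not S = False -> True = True
((Q iff U) xor (P and V)) nand (not R -> not S) = True nand True = False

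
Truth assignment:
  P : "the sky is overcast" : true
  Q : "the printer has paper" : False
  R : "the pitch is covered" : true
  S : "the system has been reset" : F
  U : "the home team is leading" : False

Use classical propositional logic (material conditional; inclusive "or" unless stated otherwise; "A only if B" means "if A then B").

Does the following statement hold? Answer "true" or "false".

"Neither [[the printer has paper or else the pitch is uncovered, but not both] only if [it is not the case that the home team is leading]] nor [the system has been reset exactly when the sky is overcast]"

Parsed as ((Q ⊕ ¬R) → ¬U) ↓ (S ↔ P)

¬R = ¬T = F
Q ⊕ ¬R = F ⊕ F = F
¬U = ¬F = T
(Q ⊕ ¬R) → ¬U = F → T = T
S ↔ P = F ↔ T = F
((Q ⊕ ¬R) → ¬U) ↓ (S ↔ P) = T ↓ F = F

false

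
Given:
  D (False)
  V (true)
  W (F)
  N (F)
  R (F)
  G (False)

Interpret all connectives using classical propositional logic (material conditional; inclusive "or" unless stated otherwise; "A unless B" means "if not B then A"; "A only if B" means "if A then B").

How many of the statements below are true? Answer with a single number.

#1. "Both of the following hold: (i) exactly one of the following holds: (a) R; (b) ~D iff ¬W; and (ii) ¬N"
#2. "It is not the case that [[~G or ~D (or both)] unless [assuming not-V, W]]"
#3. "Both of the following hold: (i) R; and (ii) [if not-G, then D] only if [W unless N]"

#1: Parsed as (R ⊕ (¬D ↔ ¬W)) ∧ ¬N

¬D = ¬F = T
¬W = ¬F = T
¬D ↔ ¬W = T ↔ T = T
R ⊕ (¬D ↔ ¬W) = F ⊕ T = T
¬N = ¬F = T
(R ⊕ (¬D ↔ ¬W)) ∧ ¬N = T ∧ T = T
Hence #1 is true.

#2: Formalization: ¬((¬G ∨ ¬D) ∨ (¬V → W))

¬G = ¬F = T
¬D = ¬F = T
¬G ∨ ¬D = T ∨ T = T
¬V = ¬T = F
¬V → W = F → F = T
(¬G ∨ ¬D) ∨ (¬V → W) = T ∨ T = T
¬((¬G ∨ ¬D) ∨ (¬V → W)) = ¬T = F
Hence #2 is false.

#3: In symbols: R ∧ ((¬G → D) → (W ∨ N))

¬G = ¬F = T
¬G → D = T → F = F
W ∨ N = F ∨ F = F
(¬G → D) → (W ∨ N) = F → F = T
R ∧ ((¬G → D) → (W ∨ N)) = F ∧ T = F
So #3 is false.

Count: 1.

1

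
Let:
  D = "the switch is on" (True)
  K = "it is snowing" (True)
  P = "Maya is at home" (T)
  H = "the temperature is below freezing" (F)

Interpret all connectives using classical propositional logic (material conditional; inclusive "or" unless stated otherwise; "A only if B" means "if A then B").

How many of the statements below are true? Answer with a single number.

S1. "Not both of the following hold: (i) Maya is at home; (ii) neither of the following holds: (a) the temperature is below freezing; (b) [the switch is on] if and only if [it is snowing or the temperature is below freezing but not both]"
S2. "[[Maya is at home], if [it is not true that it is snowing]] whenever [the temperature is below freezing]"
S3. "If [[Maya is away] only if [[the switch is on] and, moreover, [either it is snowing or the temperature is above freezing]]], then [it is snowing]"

3

S1: Parsed as P nand (H nor (D iff (K xor H)))

K xor H = True xor False = True
D iff (K xor H) = True iff True = True
H nor (D iff (K xor H)) = False nor True = False
P nand (H nor (D iff (K xor H))) = True nand False = True
Thus S1 is true.

S2: Parsed as H -> (not K -> P)

not K = not True = False
not K -> P = False -> True = True
H -> (not K -> P) = False -> True = True
Thus S2 is true.

S3: This is (not P -> (D and (K or not H))) -> K.

not P = not True = False
not H = not False = True
K or not H = True or True = True
D and (K or not H) = True and True = True
not P -> (D and (K or not H)) = False -> True = True
(not P -> (D and (K or not H))) -> K = True -> True = True
Thus S3 is true.

True statements: 3 (S1, S2, S3).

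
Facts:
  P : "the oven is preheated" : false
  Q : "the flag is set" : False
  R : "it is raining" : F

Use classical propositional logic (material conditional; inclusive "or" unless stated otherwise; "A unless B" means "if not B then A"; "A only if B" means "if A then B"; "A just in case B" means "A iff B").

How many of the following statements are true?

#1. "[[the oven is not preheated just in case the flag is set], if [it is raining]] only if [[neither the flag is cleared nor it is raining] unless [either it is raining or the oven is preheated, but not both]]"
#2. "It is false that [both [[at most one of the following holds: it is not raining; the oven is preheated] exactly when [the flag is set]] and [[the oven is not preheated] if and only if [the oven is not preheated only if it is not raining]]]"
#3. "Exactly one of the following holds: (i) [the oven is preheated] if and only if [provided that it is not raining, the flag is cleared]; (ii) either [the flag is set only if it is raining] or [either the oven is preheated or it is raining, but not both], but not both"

2

#1: Parsed as (R -> (~P <-> Q)) -> ((~Q nor R) | (R xor P))

~P = ~F = T
~P <-> Q = T <-> F = F
R -> (~P <-> Q) = F -> F = T
~Q = ~F = T
~Q nor R = T nor F = F
R xor P = F xor F = F
(~Q nor R) | (R xor P) = F | F = F
(R -> (~P <-> Q)) -> ((~Q nor R) | (R xor P)) = T -> F = F
Hence #1 is false.

#2: Formalization: ~(((~R nand P) <-> Q) & (~P <-> (~P -> ~R)))

~R = ~F = T
~R nand P = T nand F = T
(~R nand P) <-> Q = T <-> F = F
~P = ~F = T
~P = ~F = T
~R = ~F = T
~P -> ~R = T -> T = T
~P <-> (~P -> ~R) = T <-> T = T
((~R nand P) <-> Q) & (~P <-> (~P -> ~R)) = F & T = F
~(((~R nand P) <-> Q) & (~P <-> (~P -> ~R))) = ~F = T
So #2 is true.

#3: Parsed as (P <-> (~R -> ~Q)) xor ((Q -> R) xor (P xor R))

~R = ~F = T
~Q = ~F = T
~R -> ~Q = T -> T = T
P <-> (~R -> ~Q) = F <-> T = F
Q -> R = F -> F = T
P xor R = F xor F = F
(Q -> R) xor (P xor R) = T xor F = T
(P <-> (~R -> ~Q)) xor ((Q -> R) xor (P xor R)) = F xor T = T
So #3 is true.

Count: 2.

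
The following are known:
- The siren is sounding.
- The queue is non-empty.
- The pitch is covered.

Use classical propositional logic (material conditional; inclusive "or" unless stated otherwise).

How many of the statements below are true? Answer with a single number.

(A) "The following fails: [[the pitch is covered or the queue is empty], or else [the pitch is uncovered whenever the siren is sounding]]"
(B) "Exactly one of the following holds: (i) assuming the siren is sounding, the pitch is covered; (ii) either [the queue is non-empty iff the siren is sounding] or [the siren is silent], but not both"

0

Let R = "the pitch is covered" (T), Q = "the queue is empty" (F), P = "the siren is sounding" (T).

(A): Formalization: ¬((R ∨ Q) ∨ (P → ¬R))

R ∨ Q = T ∨ F = T
¬R = ¬T = F
P → ¬R = T → F = F
(R ∨ Q) ∨ (P → ¬R) = T ∨ F = T
¬((R ∨ Q) ∨ (P → ¬R)) = ¬T = F
Hence (A) is false.

(B): Formalization: (P → R) ⊕ ((¬Q ↔ P) ⊕ ¬P)

P → R = T → T = T
¬Q = ¬F = T
¬Q ↔ P = T ↔ T = T
¬P = ¬T = F
(¬Q ↔ P) ⊕ ¬P = T ⊕ F = T
(P → R) ⊕ ((¬Q ↔ P) ⊕ ¬P) = T ⊕ T = F
Thus (B) is false.

Count: 0.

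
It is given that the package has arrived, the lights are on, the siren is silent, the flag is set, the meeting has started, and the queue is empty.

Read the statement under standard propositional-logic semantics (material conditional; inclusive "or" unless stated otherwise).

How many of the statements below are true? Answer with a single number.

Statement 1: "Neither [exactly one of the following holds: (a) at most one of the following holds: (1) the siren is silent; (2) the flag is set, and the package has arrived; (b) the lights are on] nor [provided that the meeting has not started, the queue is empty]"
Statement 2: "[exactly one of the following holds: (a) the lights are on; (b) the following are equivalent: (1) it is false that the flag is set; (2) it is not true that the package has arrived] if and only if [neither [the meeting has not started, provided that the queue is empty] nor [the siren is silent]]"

1

Let L = "the siren is sounding" (F), W = "the flag is set" (T), M = "the package has arrived" (T), P = "the lights are on" (T), U = "the meeting has started" (T), N = "the queue is empty" (T).

Statement 1: This is ((¬L ↑ (W ∧ M)) ⊕ P) ↓ (¬U → N).

¬L = ¬F = T
W ∧ M = T ∧ T = T
¬L ↑ (W ∧ M) = T ↑ T = F
(¬L ↑ (W ∧ M)) ⊕ P = F ⊕ T = T
¬U = ¬T = F
¬U → N = F → T = T
((¬L ↑ (W ∧ M)) ⊕ P) ↓ (¬U → N) = T ↓ T = F
Hence Statement 1 is false.

Statement 2: In symbols: (P ⊕ (¬W ↔ ¬M)) ↔ ((N → ¬U) ↓ ¬L)

¬W = ¬T = F
¬M = ¬T = F
¬W ↔ ¬M = F ↔ F = T
P ⊕ (¬W ↔ ¬M) = T ⊕ T = F
¬U = ¬T = F
N → ¬U = T → F = F
¬L = ¬F = T
(N → ¬U) ↓ ¬L = F ↓ T = F
(P ⊕ (¬W ↔ ¬M)) ↔ ((N → ¬U) ↓ ¬L) = F ↔ F = T
So Statement 2 is true.

1 of the 2 statements is true (Statement 2).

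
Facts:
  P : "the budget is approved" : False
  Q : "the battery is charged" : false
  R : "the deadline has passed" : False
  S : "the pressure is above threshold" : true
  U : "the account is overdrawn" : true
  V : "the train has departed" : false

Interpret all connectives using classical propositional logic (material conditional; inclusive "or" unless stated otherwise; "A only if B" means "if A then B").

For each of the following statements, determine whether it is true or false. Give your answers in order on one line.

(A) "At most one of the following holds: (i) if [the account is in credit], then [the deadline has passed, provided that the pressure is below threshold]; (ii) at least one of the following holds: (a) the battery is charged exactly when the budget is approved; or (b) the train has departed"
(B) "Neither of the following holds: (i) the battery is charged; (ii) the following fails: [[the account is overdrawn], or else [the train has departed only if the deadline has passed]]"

(A): In symbols: (not U -> (not S -> R)) nand ((Q iff P) or V)

not U = not True = False
not S = not True = False
not S -> R = False -> False = True
not U -> (not S -> R) = False -> True = True
Q iff P = False iff False = True
(Q iff P) or V = True or False = True
(not U -> (not S -> R)) nand ((Q iff P) or V) = True nand True = False
So (A) is false.

(B): Formalization: Q nor not (U or (V -> R))

V -> R = False -> False = True
U or (V -> R) = True or True = True
not (U or (V -> R)) = not True = False
Q nor not (U or (V -> R)) = False nor False = True
Thus (B) is true.

(A) false, (B) true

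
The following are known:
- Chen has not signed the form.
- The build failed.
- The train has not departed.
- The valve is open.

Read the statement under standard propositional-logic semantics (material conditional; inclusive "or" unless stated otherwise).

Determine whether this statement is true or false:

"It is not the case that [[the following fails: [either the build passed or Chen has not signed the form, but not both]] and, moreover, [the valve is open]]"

The statement is true.

Let G = "the build passed" (False), P = "Chen has signed the form" (False), N = "the valve is open" (True).
This is not (not (G xor not P) and N).

not P = not False = True
G xor not P = False xor True = True
not (G xor not P) = not True = False
not (G xor not P) and N = False and True = False
not (not (G xor not P) and N) = not False = True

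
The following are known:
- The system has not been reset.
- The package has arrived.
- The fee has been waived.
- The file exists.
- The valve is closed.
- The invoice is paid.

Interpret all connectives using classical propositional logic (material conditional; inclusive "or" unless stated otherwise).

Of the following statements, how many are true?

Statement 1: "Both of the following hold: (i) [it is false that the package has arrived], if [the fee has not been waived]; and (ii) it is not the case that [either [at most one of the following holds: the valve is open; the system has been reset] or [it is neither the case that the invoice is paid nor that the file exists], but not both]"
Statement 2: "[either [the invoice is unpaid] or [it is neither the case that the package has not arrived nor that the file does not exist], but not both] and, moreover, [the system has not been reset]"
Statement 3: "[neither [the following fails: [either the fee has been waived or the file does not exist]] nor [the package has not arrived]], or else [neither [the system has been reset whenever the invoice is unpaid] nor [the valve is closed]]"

2

Let R = "the fee has been waived" (T), Q = "the package has arrived" (T), U = "the valve is open" (F), P = "the system has been reset" (F), V = "the invoice is paid" (T), S = "the file exists" (T).

Statement 1: In symbols: (~R -> ~Q) & ~((U nand P) xor (V nor S))

~R = ~T = F
~Q = ~T = F
~R -> ~Q = F -> F = T
U nand P = F nand F = T
V nor S = T nor T = F
(U nand P) xor (V nor S) = T xor F = T
~((U nand P) xor (V nor S)) = ~T = F
(~R -> ~Q) & ~((U nand P) xor (V nor S)) = T & F = F
Hence Statement 1 is false.

Statement 2: In symbols: (~V xor (~Q nor ~S)) & ~P

~V = ~T = F
~Q = ~T = F
~S = ~T = F
~Q nor ~S = F nor F = T
~V xor (~Q nor ~S) = F xor T = T
~P = ~F = T
(~V xor (~Q nor ~S)) & ~P = T & T = T
Thus Statement 2 is true.

Statement 3: This is (~(R | ~S) nor ~Q) | ((~V -> P) nor ~U).

~S = ~T = F
R | ~S = T | F = T
~(R | ~S) = ~T = F
~Q = ~T = F
~(R | ~S) nor ~Q = F nor F = T
~V = ~T = F
~V -> P = F -> F = T
~U = ~F = T
(~V -> P) nor ~U = T nor T = F
(~(R | ~S) nor ~Q) | ((~V -> P) nor ~U) = T | F = T
Hence Statement 3 is true.

Count: 2.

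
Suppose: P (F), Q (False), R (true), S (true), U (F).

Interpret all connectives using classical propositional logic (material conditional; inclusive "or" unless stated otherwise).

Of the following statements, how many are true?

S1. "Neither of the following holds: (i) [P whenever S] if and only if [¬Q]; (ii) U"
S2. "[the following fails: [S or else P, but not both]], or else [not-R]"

1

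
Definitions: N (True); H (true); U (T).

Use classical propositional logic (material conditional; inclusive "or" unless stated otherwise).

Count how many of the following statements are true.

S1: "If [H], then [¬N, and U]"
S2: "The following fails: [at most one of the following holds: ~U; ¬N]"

0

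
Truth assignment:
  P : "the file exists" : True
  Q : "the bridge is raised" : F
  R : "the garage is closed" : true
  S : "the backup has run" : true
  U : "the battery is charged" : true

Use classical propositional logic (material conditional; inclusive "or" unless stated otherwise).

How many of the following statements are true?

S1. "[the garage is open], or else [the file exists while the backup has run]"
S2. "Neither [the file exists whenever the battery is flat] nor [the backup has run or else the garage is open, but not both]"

1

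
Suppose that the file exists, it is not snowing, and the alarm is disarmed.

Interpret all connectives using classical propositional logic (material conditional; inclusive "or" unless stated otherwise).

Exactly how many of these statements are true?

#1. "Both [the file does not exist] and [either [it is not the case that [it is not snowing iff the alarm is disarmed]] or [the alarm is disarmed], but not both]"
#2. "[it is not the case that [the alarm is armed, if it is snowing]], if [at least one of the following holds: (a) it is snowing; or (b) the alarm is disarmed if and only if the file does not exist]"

1

Let P = "the file exists" (T), Q = "it is snowing" (F), R = "the alarm is armed" (F).

#1: Formalization: ~P & (~(~Q <-> ~R) xor ~R)

~P = ~T = F
~Q = ~F = T
~R = ~F = T
~Q <-> ~R = T <-> T = T
~(~Q <-> ~R) = ~T = F
~R = ~F = T
~(~Q <-> ~R) xor ~R = F xor T = T
~P & (~(~Q <-> ~R) xor ~R) = F & T = F
Thus #1 is false.

#2: Parsed as (Q | (~R <-> ~P)) -> ~(Q -> R)

~R = ~F = T
~P = ~T = F
~R <-> ~P = T <-> F = F
Q | (~R <-> ~P) = F | F = F
Q -> R = F -> F = T
~(Q -> R) = ~T = F
(Q | (~R <-> ~P)) -> ~(Q -> R) = F -> F = T
So #2 is true.

Count: 1.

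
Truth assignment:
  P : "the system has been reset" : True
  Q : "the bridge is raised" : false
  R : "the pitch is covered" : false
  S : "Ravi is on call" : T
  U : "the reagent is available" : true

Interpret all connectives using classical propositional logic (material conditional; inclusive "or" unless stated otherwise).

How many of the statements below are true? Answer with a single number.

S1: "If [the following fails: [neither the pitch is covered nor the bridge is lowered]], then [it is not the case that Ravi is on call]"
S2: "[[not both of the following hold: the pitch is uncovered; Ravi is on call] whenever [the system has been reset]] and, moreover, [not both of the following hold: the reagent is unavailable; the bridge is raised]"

S1: In symbols: ¬(R ↓ ¬Q) → ¬S

¬Q = ¬F = T
R ↓ ¬Q = F ↓ T = F
¬(R ↓ ¬Q) = ¬F = T
¬S = ¬T = F
¬(R ↓ ¬Q) → ¬S = T → F = F
So S1 is false.

S2: This is (P → (¬R ↑ S)) ∧ (¬U ↑ Q).

¬R = ¬F = T
¬R ↑ S = T ↑ T = F
P → (¬R ↑ S) = T → F = F
¬U = ¬T = F
¬U ↑ Q = F ↑ F = T
(P → (¬R ↑ S)) ∧ (¬U ↑ Q) = F ∧ T = F
So S2 is false.

True statements: 0 (none).

0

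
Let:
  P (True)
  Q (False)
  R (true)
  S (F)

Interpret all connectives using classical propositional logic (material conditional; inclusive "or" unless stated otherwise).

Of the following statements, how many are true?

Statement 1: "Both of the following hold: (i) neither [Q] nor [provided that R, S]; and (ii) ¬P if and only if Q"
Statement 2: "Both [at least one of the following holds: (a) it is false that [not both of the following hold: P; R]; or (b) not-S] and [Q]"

Statement 1: Parsed as (Q nor (R -> S)) & (~P <-> Q)

R -> S = T -> F = F
Q nor (R -> S) = F nor F = T
~P = ~T = F
~P <-> Q = F <-> F = T
(Q nor (R -> S)) & (~P <-> Q) = T & T = T
Hence Statement 1 is true.

Statement 2: Parsed as (~(P nand R) | ~S) & Q

P nand R = T nand T = F
~(P nand R) = ~F = T
~S = ~F = T
~(P nand R) | ~S = T | T = T
(~(P nand R) | ~S) & Q = T & F = F
Hence Statement 2 is false.

Count: 1.

1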